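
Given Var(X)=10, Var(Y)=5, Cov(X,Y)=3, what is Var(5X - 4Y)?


Var(5X - 4Y) = 5^2*Var(X) + (-4)^2*Var(Y) + 2*5*(-4)*Cov(X,Y)
= 25*10 + 16*5 - 40*3
= 250 + 80 - 120 = 210

210


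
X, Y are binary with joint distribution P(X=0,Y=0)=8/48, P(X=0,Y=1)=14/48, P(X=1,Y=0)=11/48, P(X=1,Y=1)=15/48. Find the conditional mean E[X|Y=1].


P(Y=1) = 29/48
E[X|Y=1] = (0*14 + 1*15)/29 = 15/29

15/29


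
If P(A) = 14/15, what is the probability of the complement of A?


P(A') = 1 - P(A) = 1 - 14/15 = 1/15

1/15


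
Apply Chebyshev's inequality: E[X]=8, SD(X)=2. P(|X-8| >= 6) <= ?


k = 6/2 = 3
Chebyshev: P(|X-mu| >= k*sigma) <= 1/k^2 = 1/3^2 = 1/9

1/9


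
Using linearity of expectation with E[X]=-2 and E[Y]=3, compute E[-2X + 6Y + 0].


E[-2X + 6Y + 0] = -2*E[X] + 6*E[Y] + 0
= (-2)*(-2) + (6)*(3) + (0)
= 4 + 18 + 0 = 22

22


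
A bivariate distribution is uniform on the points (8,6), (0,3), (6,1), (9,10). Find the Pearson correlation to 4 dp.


Cov(X,Y) = 7.2500, Var(X) = 12.1875, Var(Y) = 11.5000
rho = Cov/(sqrt(VarX)*sqrt(VarY)) = 0.6124

0.6124


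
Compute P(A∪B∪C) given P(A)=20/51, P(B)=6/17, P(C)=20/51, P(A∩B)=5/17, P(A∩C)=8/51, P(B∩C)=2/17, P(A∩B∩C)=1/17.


P(A∪B∪C) = P(A)+P(B)+P(C) - P(AB)-P(AC)-P(BC) + P(ABC)
= 20/51+6/17+20/51 - 5/17-8/51-2/17 + 1/17
= 32/51

32/51


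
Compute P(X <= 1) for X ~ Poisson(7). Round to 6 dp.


P(X<=1) = e^(-7)*7^0/0! + e^(-7)*7^1/1!
≈ 0.0009118820 + 0.0063831738
= 0.0072950558
≈ 0.007295

0.007295


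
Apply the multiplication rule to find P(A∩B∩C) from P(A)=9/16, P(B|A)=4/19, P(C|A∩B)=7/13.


P(A∩B∩C) = P(A) * P(B|A) * P(C|A∩B)
= 9/16 * 4/19 * 7/13
= 9/76 * 7/13 = 63/988

63/988


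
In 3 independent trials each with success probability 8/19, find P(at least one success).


P(at least one) = 1 - P(none)
P(none) = (1 - 8/19)^3 = (11/19)^3 = 1331/6859
P(at least one) = 1 - 1331/6859 = 5528/6859

5528/6859


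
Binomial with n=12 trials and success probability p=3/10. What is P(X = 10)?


P(X=10) = C(12,10) * p^10 * (1-p)^2
= 66 * 59049/10000000000 * 49/100
= 95482233/500000000000

95482233/500000000000


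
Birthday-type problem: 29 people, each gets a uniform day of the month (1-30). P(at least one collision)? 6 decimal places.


P(all different) = prod((30-i)/30 for i=0..28) = 0.000000
P(at least one match) = 1 - 0.000000 = 1.000000

1.000000


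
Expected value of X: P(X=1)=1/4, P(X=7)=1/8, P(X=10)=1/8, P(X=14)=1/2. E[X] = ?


E[X] = sum(x * P(x))
= 1*1/4 + 7*1/8 + 10*1/8 + 14*1/2
= 75/8

75/8


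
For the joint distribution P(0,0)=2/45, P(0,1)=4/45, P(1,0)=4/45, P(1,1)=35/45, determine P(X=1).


P(X=1) = P(1,0)+P(1,1) = 4/45 + 35/45 = 39/45 = 13/15

13/15


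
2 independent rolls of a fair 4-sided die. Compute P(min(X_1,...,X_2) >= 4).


P(min >= 4) = P(all X_i >= 4) = (P(X_1 >= 4))^2
= (1/4)^2 = 1/16

1/16


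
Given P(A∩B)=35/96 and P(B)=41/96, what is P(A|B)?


P(A|B) = P(A∩B)/P(B) = (35/96)/(41/96) = 35/41

35/41


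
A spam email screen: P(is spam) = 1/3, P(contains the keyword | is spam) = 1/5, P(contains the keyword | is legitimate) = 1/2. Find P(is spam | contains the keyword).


P(A) = P(A|B)P(B) + P(A|B')P(B') = 1/5*1/3 + 1/2*2/3 = 2/5
P(B|A) = P(A|B)P(B)/P(A) = (1/15)/(2/5) = 1/6

1/6


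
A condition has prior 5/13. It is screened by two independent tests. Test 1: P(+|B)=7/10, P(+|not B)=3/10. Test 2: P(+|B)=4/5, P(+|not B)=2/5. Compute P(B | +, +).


After test 1: P(+) = 7/10*5/13 + 3/10*8/13 = 59/130
P(B|+) = (7/26)/(59/130) = 35/59
After test 2 (use post1 as new prior): P(+) = 4/5*35/59 + 2/5*24/59 = 188/295
P(B|+,+) = (28/59)/(188/295) = 35/47

35/47


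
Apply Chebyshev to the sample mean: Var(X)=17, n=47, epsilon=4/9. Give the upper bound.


Var(Xbar) = Var(X)/n = 17/47
Chebyshev: P(|Xbar-mu| >= 4/9) <= Var(Xbar)/(4/9)^2 = (17/47)/(16/81) = 1377/752
Bound exceeds 1, so trivial bound: 1

1


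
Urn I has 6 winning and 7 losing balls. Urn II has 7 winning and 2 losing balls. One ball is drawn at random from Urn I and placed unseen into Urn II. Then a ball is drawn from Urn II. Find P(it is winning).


P(transfer winning) = 6/13; P(transfer losing) = 7/13
If winning transferred: Urn II has 8 winning of 10, so P(winning|winning moved) = 4/5
If losing transferred: Urn II has 7 winning of 10, so P(winning|losing moved) = 7/10
By total probability: P(winning) = 6/13*4/5 + 7/13*7/10 = 97/130

97/130


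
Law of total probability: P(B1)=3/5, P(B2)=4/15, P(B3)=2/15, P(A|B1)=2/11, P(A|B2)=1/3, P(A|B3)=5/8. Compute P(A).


P(A) = P(A|B1)P(B1) + P(A|B2)P(B2) + P(A|B3)P(B3)
= 2/11*3/5 + 1/3*4/15 + 5/8*2/15
= 6/55 + 4/45 + 1/12 = 557/1980

557/1980


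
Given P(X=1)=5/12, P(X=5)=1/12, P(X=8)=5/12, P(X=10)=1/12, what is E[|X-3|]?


E[|X-3|] = sum(g(x)*P(x))
= 2*5/12 + 2*1/12 + 5*5/12 + 7*1/12
= 11/3

11/3


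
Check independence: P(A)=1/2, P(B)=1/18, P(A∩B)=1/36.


P(A)*P(B) = 1/2*1/18 = 1/36
P(A∩B) = 1/36, which equals P(A)P(B), so independent

Yes, A and B are independent


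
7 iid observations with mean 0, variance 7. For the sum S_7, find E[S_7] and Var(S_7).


E[S_n] = n*mu = 7*0 = 0
Var(S_n) = n*sigma^2 = 7*7 = 49

E[S_7]=0, Var(S_7)=49


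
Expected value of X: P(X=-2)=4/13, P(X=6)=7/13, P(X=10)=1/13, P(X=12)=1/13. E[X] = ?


E[X] = sum(x * P(x))
= -2*4/13 + 6*7/13 + 10*1/13 + 12*1/13
= 56/13

56/13


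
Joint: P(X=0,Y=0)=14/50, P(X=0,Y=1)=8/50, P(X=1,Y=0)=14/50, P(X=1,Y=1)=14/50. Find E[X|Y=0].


P(Y=0) = 28/50
E[X|Y=0] = (0*14 + 1*14)/28 = 14/28 = 1/2

1/2


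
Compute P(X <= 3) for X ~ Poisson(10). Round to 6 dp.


P(X<=3) = e^(-10)*10^0/0! + e^(-10)*10^1/1! + e^(-10)*10^2/2! + e^(-10)*10^3/3!
≈ 0.0000453999 + 0.0004539993 + 0.0022699965 + 0.0075666550
= 0.0103360507
≈ 0.010336

0.010336


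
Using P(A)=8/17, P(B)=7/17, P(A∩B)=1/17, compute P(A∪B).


P(A∪B) = P(A) + P(B) - P(A∩B)
= 8/17 + 7/17 - 1/17 = 14/17

14/17


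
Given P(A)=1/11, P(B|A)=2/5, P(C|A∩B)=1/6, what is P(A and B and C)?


P(A∩B∩C) = P(A) * P(B|A) * P(C|A∩B)
= 1/11 * 2/5 * 1/6
= 2/55 * 1/6 = 1/165

1/165


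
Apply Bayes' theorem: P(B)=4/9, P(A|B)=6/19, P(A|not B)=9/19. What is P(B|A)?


P(A) = P(A|B)P(B) + P(A|B')P(B') = 6/19*4/9 + 9/19*5/9 = 23/57
P(B|A) = P(A|B)P(B)/P(A) = (8/57)/(23/57) = 8/23

8/23


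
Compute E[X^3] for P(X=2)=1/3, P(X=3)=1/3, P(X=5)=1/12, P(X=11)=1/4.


E[X^3] = sum(g(x)*P(x))
= 8*1/3 + 27*1/3 + 125*1/12 + 1331*1/4
= 2129/6

2129/6


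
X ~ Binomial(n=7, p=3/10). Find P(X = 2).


P(X=2) = C(7,2) * p^2 * (1-p)^5
= 21 * 9/100 * 16807/100000
= 3176523/10000000

3176523/10000000


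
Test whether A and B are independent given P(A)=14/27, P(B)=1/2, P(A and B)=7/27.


P(A)*P(B) = 14/27*1/2 = 7/27
P(A∩B) = 7/27, which equals P(A)P(B), so independent

Yes, A and B are independent


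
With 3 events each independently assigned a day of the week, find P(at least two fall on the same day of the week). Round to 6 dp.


P(all different) = prod((7-i)/7 for i=0..2) = 0.612245
P(at least one match) = 1 - 0.612245 = 0.387755

0.387755


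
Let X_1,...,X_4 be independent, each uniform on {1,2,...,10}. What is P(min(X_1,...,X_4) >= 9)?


P(min >= 9) = P(all X_i >= 9) = (P(X_1 >= 9))^4
= (2/10)^4 = (1/5)^4 = 1/625

1/625


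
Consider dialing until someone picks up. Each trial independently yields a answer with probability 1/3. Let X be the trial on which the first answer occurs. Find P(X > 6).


P(X > 6) = P(first 6 trials all fail) = (1-p)^6 = (2/3)^6 = 64/729

64/729


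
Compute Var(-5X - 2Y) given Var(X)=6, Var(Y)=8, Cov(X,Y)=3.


Var(-5X - 2Y) = (-5)^2*Var(X) + (-2)^2*Var(Y) + 2*(-5)*(-2)*Cov(X,Y)
= 25*6 + 4*8 + 20*3
= 150 + 32 + 60 = 242

242


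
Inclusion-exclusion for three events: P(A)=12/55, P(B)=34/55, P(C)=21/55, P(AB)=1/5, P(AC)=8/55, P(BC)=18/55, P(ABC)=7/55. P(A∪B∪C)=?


P(A∪B∪C) = P(A)+P(B)+P(C) - P(AB)-P(AC)-P(BC) + P(ABC)
= 12/55+34/55+21/55 - 1/5-8/55-18/55 + 7/55
= 37/55

37/55


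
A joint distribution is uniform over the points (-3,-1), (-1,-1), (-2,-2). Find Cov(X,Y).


E[X]=-2, E[Y]=-4/3, E[XY]=8/3
Cov(X,Y) = E[XY] - E[X]E[Y] = 8/3 + 2*-4/3 = 0

0


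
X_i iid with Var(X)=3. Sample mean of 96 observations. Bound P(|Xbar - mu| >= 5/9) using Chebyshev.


Var(Xbar) = Var(X)/n = 3/96
Chebyshev: P(|Xbar-mu| >= 5/9) <= Var(Xbar)/(5/9)^2 = (1/32)/(25/81) = 81/800

81/800


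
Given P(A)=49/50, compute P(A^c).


P(A') = 1 - P(A) = 1 - 49/50 = 1/50

1/50


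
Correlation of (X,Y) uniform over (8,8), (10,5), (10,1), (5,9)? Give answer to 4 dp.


Cov(X,Y) = -5.1875, Var(X) = 4.1875, Var(Y) = 9.6875
rho = Cov/(sqrt(VarX)*sqrt(VarY)) = -0.8145

-0.8145


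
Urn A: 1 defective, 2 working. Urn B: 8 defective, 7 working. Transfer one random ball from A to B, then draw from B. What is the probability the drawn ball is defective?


P(transfer defective) = 1/3; P(transfer working) = 2/3
If defective transferred: Urn II has 9 defective of 16, so P(defective|defective moved) = 9/16
If working transferred: Urn II has 8 defective of 16, so P(defective|working moved) = 1/2
By total probability: P(defective) = 1/3*9/16 + 2/3*1/2 = 25/48

25/48


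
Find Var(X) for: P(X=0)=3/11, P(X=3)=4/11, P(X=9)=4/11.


E[X] = 48/11, E[X^2] = 360/11
Var(X) = E[X^2] - (E[X])^2 = 360/11 - (48/11)^2 = 1656/121

1656/121


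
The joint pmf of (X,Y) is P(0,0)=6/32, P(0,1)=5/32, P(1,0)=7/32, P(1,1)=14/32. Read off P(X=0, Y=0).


Read from table: P(X=0, Y=0) = 6/32 = 3/16

3/16


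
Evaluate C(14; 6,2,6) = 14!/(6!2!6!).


14! = 87178291200
Denominator: 6!=720 * 2!=2 * 6!=720
Coefficient = 87178291200 / 1036800 = 84084

84084


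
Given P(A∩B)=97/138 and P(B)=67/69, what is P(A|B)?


P(A|B) = P(A∩B)/P(B) = (97/138)/(134/138) = 97/134

97/134


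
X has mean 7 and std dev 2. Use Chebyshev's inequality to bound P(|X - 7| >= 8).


k = 8/2 = 4
Chebyshev: P(|X-mu| >= k*sigma) <= 1/k^2 = 1/4^2 = 1/16

1/16


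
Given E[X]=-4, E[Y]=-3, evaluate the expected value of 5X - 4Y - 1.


E[5X - 4Y - 1] = 5*E[X] - 4*E[Y] - 1
= (5)*(-4) + (-4)*(-3) + (-1)
= -20 + 12 - 1 = -9

-9


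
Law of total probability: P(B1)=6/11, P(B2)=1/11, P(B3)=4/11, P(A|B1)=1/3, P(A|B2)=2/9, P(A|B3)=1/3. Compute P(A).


P(A) = P(A|B1)P(B1) + P(A|B2)P(B2) + P(A|B3)P(B3)
= 1/3*6/11 + 2/9*1/11 + 1/3*4/11
= 2/11 + 2/99 + 4/33 = 32/99

32/99


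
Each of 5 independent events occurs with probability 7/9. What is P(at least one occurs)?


P(at least one) = 1 - P(none)
P(none) = (1 - 7/9)^5 = (2/9)^5 = 32/59049
P(at least one) = 1 - 32/59049 = 59017/59049

59017/59049


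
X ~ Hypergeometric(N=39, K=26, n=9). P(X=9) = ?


P(X=9) = C(26,9)*C(13,0) / C(39,9)
= 3124550*1 / 211915132
= 3124550/211915132 = 575/38998

575/38998


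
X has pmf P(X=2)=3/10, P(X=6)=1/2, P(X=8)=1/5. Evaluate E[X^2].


E[X^2] = sum(x^2 * P(x))
= 4*3/10 + 36*1/2 + 64*1/5
= 32

32


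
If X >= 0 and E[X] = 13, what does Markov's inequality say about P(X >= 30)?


Markov: P(X >= a) <= E[X]/a
P(X >= 30) <= 13/30

13/30


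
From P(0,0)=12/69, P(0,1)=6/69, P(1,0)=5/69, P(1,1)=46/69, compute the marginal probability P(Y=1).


P(Y=1) = P(0,1)+P(1,1) = 6/69 + 46/69 = 52/69

52/69


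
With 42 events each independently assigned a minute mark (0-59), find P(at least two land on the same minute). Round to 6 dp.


P(all different) = prod((60-i)/60 for i=0..41) = 0.000000
P(at least one match) = 1 - 0.000000 = 1.000000

1.000000


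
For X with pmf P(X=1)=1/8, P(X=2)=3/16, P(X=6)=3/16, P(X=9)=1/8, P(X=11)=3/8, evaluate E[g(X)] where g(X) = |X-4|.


E[|X-4|] = sum(g(x)*P(x))
= 3*1/8 + 2*3/16 + 2*3/16 + 5*1/8 + 7*3/8
= 35/8

35/8


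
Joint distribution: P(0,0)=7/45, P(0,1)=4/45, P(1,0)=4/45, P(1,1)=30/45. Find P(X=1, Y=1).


Read from table: P(X=1, Y=1) = 30/45 = 2/3

2/3


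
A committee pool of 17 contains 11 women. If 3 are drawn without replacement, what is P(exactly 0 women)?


P(X=0) = C(11,0)*C(6,3) / C(17,3)
= 1*20 / 680
= 20/680 = 1/34

1/34


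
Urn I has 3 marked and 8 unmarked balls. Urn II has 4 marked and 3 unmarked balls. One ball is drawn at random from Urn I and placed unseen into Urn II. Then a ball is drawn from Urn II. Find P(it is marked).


P(transfer marked) = 3/11; P(transfer unmarked) = 8/11
If marked transferred: Urn II has 5 marked of 8, so P(marked|marked moved) = 5/8
If unmarked transferred: Urn II has 4 marked of 8, so P(marked|unmarked moved) = 1/2
By total probability: P(marked) = 3/11*5/8 + 8/11*1/2 = 47/88

47/88


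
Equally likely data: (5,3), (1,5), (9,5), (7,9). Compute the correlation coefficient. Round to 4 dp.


Cov(X,Y) = 1.7500, Var(X) = 8.7500, Var(Y) = 4.7500
rho = Cov/(sqrt(VarX)*sqrt(VarY)) = 0.2714

0.2714


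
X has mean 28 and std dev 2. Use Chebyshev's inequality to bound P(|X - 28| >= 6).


k = 6/2 = 3
Chebyshev: P(|X-mu| >= k*sigma) <= 1/k^2 = 1/3^2 = 1/9

1/9


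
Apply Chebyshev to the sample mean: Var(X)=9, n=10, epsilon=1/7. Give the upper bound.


Var(Xbar) = Var(X)/n = 9/10
Chebyshev: P(|Xbar-mu| >= 1/7) <= Var(Xbar)/(1/7)^2 = (9/10)/(1/49) = 441/10
Bound exceeds 1, so trivial bound: 1

1


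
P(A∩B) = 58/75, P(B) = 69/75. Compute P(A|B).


P(A|B) = P(A∩B)/P(B) = (58/75)/(69/75) = 58/69

58/69


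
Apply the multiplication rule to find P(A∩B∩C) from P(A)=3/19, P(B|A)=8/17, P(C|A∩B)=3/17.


P(A∩B∩C) = P(A) * P(B|A) * P(C|A∩B)
= 3/19 * 8/17 * 3/17
= 24/323 * 3/17 = 72/5491

72/5491


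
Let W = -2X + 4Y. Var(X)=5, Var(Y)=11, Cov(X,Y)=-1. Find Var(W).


Var(-2X + 4Y) = (-2)^2*Var(X) + 4^2*Var(Y) + 2*(-2)*4*Cov(X,Y)
= 4*5 + 16*11 - 16*(-1)
= 20 + 176 + 16 = 212

212


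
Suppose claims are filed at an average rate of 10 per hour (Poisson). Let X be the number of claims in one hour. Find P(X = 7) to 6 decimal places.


P(X=7) = e^(-10) * 10^7 / 7!
≈ 0.00004539992976 * 10000000 / 5040
≈ 0.090079

0.090079


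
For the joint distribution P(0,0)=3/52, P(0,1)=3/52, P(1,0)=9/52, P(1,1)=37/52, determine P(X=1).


P(X=1) = P(1,0)+P(1,1) = 9/52 + 37/52 = 46/52 = 23/26

23/26


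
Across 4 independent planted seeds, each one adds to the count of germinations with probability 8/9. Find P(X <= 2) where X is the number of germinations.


P(X<=2) = P(X=0) + P(X=1) + P(X=2)
= 1/6561 + 32/6561 + 128/2187
= 139/2187

139/2187


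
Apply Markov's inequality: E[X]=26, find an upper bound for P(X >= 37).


Markov: P(X >= a) <= E[X]/a
P(X >= 37) <= 26/37

26/37


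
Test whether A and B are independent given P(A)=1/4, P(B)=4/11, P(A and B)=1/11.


P(A)*P(B) = 1/4*4/11 = 1/11
P(A∩B) = 1/11, which equals P(A)P(B), so independent

Yes, A and B are independent


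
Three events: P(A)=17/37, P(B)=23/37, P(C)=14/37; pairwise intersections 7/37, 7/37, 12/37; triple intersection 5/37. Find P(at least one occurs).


P(A∪B∪C) = P(A)+P(B)+P(C) - P(AB)-P(AC)-P(BC) + P(ABC)
= 17/37+23/37+14/37 - 7/37-7/37-12/37 + 5/37
= 33/37

33/37


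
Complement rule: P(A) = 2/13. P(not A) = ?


P(A') = 1 - P(A) = 1 - 2/13 = 11/13

11/13


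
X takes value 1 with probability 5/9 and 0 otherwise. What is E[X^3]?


For Bernoulli: X in {0,1}
E[X^3] = 0^3*(1-5/9) + 1^3*5/9 = 5/9

5/9


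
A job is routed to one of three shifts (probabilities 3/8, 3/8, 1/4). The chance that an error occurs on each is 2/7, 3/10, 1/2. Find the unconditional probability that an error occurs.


P(A) = P(A|B1)P(B1) + P(A|B2)P(B2) + P(A|B3)P(B3)
= 2/7*3/8 + 3/10*3/8 + 1/2*1/4
= 3/28 + 9/80 + 1/8 = 193/560

193/560


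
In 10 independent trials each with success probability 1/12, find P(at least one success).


P(at least one) = 1 - P(none)
P(none) = (1 - 1/12)^10 = (11/12)^10 = 25937424601/61917364224
P(at least one) = 1 - 25937424601/61917364224 = 35979939623/61917364224

35979939623/61917364224


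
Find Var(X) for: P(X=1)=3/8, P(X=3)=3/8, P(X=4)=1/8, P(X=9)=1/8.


E[X] = 25/8, E[X^2] = 127/8
Var(X) = E[X^2] - (E[X])^2 = 127/8 - (25/8)^2 = 391/64

391/64


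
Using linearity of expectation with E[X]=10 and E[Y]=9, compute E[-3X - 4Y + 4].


E[-3X - 4Y + 4] = -3*E[X] - 4*E[Y] + 4
= (-3)*(10) + (-4)*(9) + (4)
= -30 - 36 + 4 = -62

-62


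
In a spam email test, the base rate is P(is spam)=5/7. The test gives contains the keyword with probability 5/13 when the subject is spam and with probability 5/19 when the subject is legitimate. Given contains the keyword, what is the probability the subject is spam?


P(A) = P(A|B)P(B) + P(A|B')P(B') = 5/13*5/7 + 5/19*2/7 = 605/1729
P(B|A) = P(A|B)P(B)/P(A) = (25/91)/(605/1729) = 95/121

95/121


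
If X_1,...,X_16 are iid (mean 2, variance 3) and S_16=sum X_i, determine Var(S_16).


By independence, Var(S_n) = n*Var(X_1) = 16*3 = 48

48


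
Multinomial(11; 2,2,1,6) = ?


11! = 39916800
Denominator: 2!=2 * 2!=2 * 1!=1 * 6!=720
Coefficient = 39916800 / 2880 = 13860

13860


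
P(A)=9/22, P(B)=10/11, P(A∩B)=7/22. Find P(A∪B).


P(A∪B) = P(A) + P(B) - P(A∩B)
= 9/22 + 10/11 - 7/22 = 1

1


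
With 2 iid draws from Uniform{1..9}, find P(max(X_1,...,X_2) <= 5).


P(max <= 5) = P(all X_i <= 5) = (P(X_1 <= 5))^2
= (5/9)^2 = 25/81

25/81


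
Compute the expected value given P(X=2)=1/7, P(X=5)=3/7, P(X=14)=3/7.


E[X] = sum(x * P(x))
= 2*1/7 + 5*3/7 + 14*3/7
= 59/7

59/7


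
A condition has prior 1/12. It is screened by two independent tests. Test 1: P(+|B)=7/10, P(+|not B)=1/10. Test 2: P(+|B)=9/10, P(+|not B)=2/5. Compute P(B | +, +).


After test 1: P(+) = 7/10*1/12 + 1/10*11/12 = 3/20
P(B|+) = (7/120)/(3/20) = 7/18
After test 2 (use post1 as new prior): P(+) = 9/10*7/18 + 2/5*11/18 = 107/180
P(B|+,+) = (7/20)/(107/180) = 63/107

63/107


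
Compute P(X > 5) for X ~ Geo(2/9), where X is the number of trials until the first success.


P(X > 5) = P(first 5 trials all fail) = (1-p)^5 = (7/9)^5 = 16807/59049

16807/59049


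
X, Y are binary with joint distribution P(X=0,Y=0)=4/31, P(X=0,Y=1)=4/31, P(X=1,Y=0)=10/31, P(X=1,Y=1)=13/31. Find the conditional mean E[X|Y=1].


P(Y=1) = 17/31
E[X|Y=1] = (0*4 + 1*13)/17 = 13/17

13/17


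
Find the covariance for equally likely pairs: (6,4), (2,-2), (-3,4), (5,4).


E[X]=5/2, E[Y]=5/2, E[XY]=7
Cov(X,Y) = E[XY] - E[X]E[Y] = 7 - 5/2*5/2 = 3/4

3/4


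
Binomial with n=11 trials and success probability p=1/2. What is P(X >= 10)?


P(X>=10) = P(X=10) + P(X=11)
= 11/2048 + 1/2048
= 3/512

3/512


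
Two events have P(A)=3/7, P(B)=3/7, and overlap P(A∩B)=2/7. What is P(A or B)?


P(A∪B) = P(A) + P(B) - P(A∩B)
= 3/7 + 3/7 - 2/7 = 4/7

4/7


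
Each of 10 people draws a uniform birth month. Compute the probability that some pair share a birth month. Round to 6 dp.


P(all different) = prod((12-i)/12 for i=0..9) = 0.003868
P(at least one match) = 1 - 0.003868 = 0.996132

0.996132


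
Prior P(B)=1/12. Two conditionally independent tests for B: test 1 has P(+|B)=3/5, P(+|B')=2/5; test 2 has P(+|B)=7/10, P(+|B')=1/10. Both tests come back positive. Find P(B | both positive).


After test 1: P(+) = 3/5*1/12 + 2/5*11/12 = 5/12
P(B|+) = (1/20)/(5/12) = 3/25
After test 2 (use post1 as new prior): P(+) = 7/10*3/25 + 1/10*22/25 = 43/250
P(B|+,+) = (21/250)/(43/250) = 21/43

21/43


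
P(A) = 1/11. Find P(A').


P(A') = 1 - P(A) = 1 - 1/11 = 10/11

10/11


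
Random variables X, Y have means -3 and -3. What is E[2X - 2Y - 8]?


E[2X - 2Y - 8] = 2*E[X] - 2*E[Y] - 8
= (2)*(-3) + (-2)*(-3) + (-8)
= -6 + 6 - 8 = -8

-8


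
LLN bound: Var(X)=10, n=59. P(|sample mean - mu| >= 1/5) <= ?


Var(Xbar) = Var(X)/n = 10/59
Chebyshev: P(|Xbar-mu| >= 1/5) <= Var(Xbar)/(1/5)^2 = (10/59)/(1/25) = 250/59
Bound exceeds 1, so trivial bound: 1

1


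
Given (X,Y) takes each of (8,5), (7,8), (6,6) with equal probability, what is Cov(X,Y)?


E[X]=7, E[Y]=19/3, E[XY]=44
Cov(X,Y) = E[XY] - E[X]E[Y] = 44 - 7*19/3 = -1/3

-1/3


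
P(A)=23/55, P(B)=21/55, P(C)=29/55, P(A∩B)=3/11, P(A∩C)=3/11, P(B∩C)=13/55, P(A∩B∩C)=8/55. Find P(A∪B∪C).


P(A∪B∪C) = P(A)+P(B)+P(C) - P(AB)-P(AC)-P(BC) + P(ABC)
= 23/55+21/55+29/55 - 3/11-3/11-13/55 + 8/55
= 38/55

38/55


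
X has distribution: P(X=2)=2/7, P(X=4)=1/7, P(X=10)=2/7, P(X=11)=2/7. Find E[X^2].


E[X^2] = sum(g(x)*P(x))
= 4*2/7 + 16*1/7 + 100*2/7 + 121*2/7
= 466/7

466/7


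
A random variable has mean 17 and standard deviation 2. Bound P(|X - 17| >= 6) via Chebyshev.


k = 6/2 = 3
Chebyshev: P(|X-mu| >= k*sigma) <= 1/k^2 = 1/3^2 = 1/9

1/9


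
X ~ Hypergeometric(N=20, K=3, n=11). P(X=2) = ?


P(X=2) = C(3,2)*C(17,9) / C(20,11)
= 3*24310 / 167960
= 72930/167960 = 33/76

33/76


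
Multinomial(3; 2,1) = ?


3! = 6
Denominator: 2!=2 * 1!=1
Coefficient = 6 / 2 = 3

3


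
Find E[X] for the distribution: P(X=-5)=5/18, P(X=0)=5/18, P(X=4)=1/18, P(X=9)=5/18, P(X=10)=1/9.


E[X] = sum(x * P(x))
= -5*5/18 + 0*5/18 + 4*1/18 + 9*5/18 + 10*1/9
= 22/9

22/9


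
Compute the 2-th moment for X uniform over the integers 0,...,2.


E[X^2] = (1/3) * sum(x^2 for x=0..2)
= 5/3

5/3


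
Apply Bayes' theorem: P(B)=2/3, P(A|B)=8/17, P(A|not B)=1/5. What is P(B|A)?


P(A) = P(A|B)P(B) + P(A|B')P(B') = 8/17*2/3 + 1/5*1/3 = 97/255
P(B|A) = P(A|B)P(B)/P(A) = (16/51)/(97/255) = 80/97

80/97


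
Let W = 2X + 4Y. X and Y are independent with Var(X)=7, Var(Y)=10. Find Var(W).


Independence => Cov(X,Y)=0
Var(2X + 4Y) = 2^2*Var(X) + 4^2*Var(Y)
= 4*7 + 16*10 = 188

188


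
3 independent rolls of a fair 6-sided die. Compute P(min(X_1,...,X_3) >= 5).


P(min >= 5) = P(all X_i >= 5) = (P(X_1 >= 5))^3
= (2/6)^3 = (1/3)^3 = 1/27

1/27


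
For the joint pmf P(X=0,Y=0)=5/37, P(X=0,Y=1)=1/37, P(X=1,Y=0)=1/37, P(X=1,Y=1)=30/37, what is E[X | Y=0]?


P(Y=0) = 6/37
E[X|Y=0] = (0*5 + 1*1)/6 = 1/6

1/6


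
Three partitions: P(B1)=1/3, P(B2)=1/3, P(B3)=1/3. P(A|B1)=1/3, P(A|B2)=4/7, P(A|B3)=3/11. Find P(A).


P(A) = P(A|B1)P(B1) + P(A|B2)P(B2) + P(A|B3)P(B3)
= 1/3*1/3 + 4/7*1/3 + 3/11*1/3
= 1/9 + 4/21 + 1/11 = 272/693

272/693


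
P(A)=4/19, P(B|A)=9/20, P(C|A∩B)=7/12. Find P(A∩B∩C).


P(A∩B∩C) = P(A) * P(B|A) * P(C|A∩B)
= 4/19 * 9/20 * 7/12
= 9/95 * 7/12 = 21/380

21/380


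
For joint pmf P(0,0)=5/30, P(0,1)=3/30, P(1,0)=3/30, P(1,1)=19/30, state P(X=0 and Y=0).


Read from table: P(X=0, Y=0) = 5/30 = 1/6

1/6


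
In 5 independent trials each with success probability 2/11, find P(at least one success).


P(at least one) = 1 - P(none)
P(none) = (1 - 2/11)^5 = (9/11)^5 = 59049/161051
P(at least one) = 1 - 59049/161051 = 102002/161051

102002/161051


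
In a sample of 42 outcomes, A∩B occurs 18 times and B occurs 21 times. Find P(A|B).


P(A|B) = P(A∩B)/P(B) = (18/42)/(21/42) = 18/21 = 6/7

6/7


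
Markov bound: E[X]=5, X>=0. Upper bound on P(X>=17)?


Markov: P(X >= a) <= E[X]/a
P(X >= 17) <= 5/17

5/17


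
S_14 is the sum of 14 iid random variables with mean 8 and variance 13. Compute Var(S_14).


By independence, Var(S_n) = n*Var(X_1) = 14*13 = 182

182


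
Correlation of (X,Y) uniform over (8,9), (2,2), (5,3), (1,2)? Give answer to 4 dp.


Cov(X,Y) = 7.2500, Var(X) = 7.5000, Var(Y) = 8.5000
rho = Cov/(sqrt(VarX)*sqrt(VarY)) = 0.9080

0.9080


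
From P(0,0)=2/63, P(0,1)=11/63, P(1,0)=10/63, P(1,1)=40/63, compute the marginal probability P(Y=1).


P(Y=1) = P(0,1)+P(1,1) = 11/63 + 40/63 = 51/63 = 17/21

17/21


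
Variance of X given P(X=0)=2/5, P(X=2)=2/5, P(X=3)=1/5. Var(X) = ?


E[X] = 7/5, E[X^2] = 17/5
Var(X) = E[X^2] - (E[X])^2 = 17/5 - (7/5)^2 = 36/25

36/25


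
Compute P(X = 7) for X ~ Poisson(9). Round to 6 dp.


P(X=7) = e^(-9) * 9^7 / 7!
≈ 0.0001234098041 * 4782969 / 5040
≈ 0.117116

0.117116


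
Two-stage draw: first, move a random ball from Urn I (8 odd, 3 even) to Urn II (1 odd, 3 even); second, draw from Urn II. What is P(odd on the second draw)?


P(transfer odd) = 8/11; P(transfer even) = 3/11
If odd transferred: Urn II has 2 odd of 5, so P(odd|odd moved) = 2/5
If even transferred: Urn II has 1 odd of 5, so P(odd|even moved) = 1/5
By total probability: P(odd) = 8/11*2/5 + 3/11*1/5 = 19/55

19/55


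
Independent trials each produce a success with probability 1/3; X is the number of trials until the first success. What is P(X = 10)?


P(X=10) = (1-p)^9 * p = (2/3)^9 * 1/3
= 512/19683 * 1/3 = 512/59049

512/59049


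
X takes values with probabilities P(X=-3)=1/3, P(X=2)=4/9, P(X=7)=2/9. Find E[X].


E[X] = sum(x * P(x))
= -3*1/3 + 2*4/9 + 7*2/9
= 13/9

13/9


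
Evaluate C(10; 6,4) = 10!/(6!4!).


10! = 3628800
Denominator: 6!=720 * 4!=24
Coefficient = 3628800 / 17280 = 210

210


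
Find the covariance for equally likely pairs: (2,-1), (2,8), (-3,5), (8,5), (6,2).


E[X]=3, E[Y]=19/5, E[XY]=51/5
Cov(X,Y) = E[XY] - E[X]E[Y] = 51/5 - 3*19/5 = -6/5

-6/5


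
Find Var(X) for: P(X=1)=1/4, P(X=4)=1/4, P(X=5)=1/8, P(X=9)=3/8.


E[X] = 21/4, E[X^2] = 151/4
Var(X) = E[X^2] - (E[X])^2 = 151/4 - (21/4)^2 = 163/16

163/16


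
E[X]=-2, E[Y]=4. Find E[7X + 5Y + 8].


E[7X + 5Y + 8] = 7*E[X] + 5*E[Y] + 8
= (7)*(-2) + (5)*(4) + (8)
= -14 + 20 + 8 = 14

14


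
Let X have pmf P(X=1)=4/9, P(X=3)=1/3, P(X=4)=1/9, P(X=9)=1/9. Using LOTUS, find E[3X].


E[3X] = sum(g(x)*P(x))
= 3*4/9 + 9*1/3 + 12*1/9 + 27*1/9
= 26/3

26/3


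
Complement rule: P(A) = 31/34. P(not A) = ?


P(A') = 1 - P(A) = 1 - 31/34 = 3/34

3/34


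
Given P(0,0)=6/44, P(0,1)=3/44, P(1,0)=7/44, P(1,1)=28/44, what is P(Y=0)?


P(Y=0) = P(0,0)+P(1,0) = 6/44 + 7/44 = 13/44

13/44


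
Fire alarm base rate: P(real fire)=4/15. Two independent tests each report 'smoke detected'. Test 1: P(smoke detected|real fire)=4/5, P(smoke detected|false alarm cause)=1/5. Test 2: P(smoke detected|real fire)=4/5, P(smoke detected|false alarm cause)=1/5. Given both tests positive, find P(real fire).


After test 1: P(+) = 4/5*4/15 + 1/5*11/15 = 9/25
P(B|+) = (16/75)/(9/25) = 16/27
After test 2 (use post1 as new prior): P(+) = 4/5*16/27 + 1/5*11/27 = 5/9
P(B|+,+) = (64/135)/(5/9) = 64/75

64/75


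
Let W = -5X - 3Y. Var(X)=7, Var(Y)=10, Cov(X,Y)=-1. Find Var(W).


Var(-5X - 3Y) = (-5)^2*Var(X) + (-3)^2*Var(Y) + 2*(-5)*(-3)*Cov(X,Y)
= 25*7 + 9*10 + 30*(-1)
= 175 + 90 - 30 = 235

235


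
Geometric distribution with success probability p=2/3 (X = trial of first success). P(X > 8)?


P(X > 8) = P(first 8 trials all fail) = (1-p)^8 = (1/3)^8 = 1/6561

1/6561


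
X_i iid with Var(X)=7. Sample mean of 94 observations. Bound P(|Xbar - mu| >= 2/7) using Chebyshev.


Var(Xbar) = Var(X)/n = 7/94
Chebyshev: P(|Xbar-mu| >= 2/7) <= Var(Xbar)/(2/7)^2 = (7/94)/(4/49) = 343/376

343/376


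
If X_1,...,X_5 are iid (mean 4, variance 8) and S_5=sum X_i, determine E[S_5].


E[S_n] = n*E[X_1] = 5*4 = 20

20


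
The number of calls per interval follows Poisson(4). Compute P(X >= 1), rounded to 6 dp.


P(X>=1) = 1 - P(X<=0) = 1 - (e^(-4)*4^0/0!)
≈ 1 - 0.0183156389 = 0.9816843611
≈ 0.981684

0.981684


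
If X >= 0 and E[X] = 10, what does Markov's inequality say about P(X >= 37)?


Markov: P(X >= a) <= E[X]/a
P(X >= 37) <= 10/37

10/37


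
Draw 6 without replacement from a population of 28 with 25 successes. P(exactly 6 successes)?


P(X=6) = C(25,6)*C(3,0) / C(28,6)
= 177100*1 / 376740
= 177100/376740 = 55/117

55/117


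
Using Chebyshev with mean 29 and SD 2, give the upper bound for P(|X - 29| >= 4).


k = 4/2 = 2
Chebyshev: P(|X-mu| >= k*sigma) <= 1/k^2 = 1/2^2 = 1/4

1/4


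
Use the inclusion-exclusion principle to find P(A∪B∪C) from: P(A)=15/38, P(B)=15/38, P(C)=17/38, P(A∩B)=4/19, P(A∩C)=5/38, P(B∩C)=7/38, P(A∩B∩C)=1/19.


P(A∪B∪C) = P(A)+P(B)+P(C) - P(AB)-P(AC)-P(BC) + P(ABC)
= 15/38+15/38+17/38 - 4/19-5/38-7/38 + 1/19
= 29/38

29/38


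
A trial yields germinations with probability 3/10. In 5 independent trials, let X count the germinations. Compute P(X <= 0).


P(X<=0) = P(X=0)
= 16807/100000
= 16807/100000

16807/100000


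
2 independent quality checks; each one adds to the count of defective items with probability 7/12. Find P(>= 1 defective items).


P(at least one) = 1 - P(none)
P(none) = (1 - 7/12)^2 = (5/12)^2 = 25/144
P(at least one) = 1 - 25/144 = 119/144

119/144


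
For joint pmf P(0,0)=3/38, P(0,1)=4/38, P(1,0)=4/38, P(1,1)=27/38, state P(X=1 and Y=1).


Read from table: P(X=1, Y=1) = 27/38

27/38


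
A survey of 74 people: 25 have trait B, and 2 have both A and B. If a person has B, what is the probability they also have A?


P(A|B) = P(A∩B)/P(B) = (2/74)/(25/74) = 2/25

2/25


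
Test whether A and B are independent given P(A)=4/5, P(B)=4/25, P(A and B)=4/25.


P(A)*P(B) = 4/5*4/25 = 16/125
P(A∩B) = 4/25 != 16/125, so not independent

No, A and B are not independent


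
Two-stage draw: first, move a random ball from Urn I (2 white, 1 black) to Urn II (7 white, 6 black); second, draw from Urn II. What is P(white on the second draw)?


P(transfer white) = 2/3; P(transfer black) = 1/3
If white transferred: Urn II has 8 white of 14, so P(white|white moved) = 4/7
If black transferred: Urn II has 7 white of 14, so P(white|black moved) = 1/2
By total probability: P(white) = 2/3*4/7 + 1/3*1/2 = 23/42

23/42


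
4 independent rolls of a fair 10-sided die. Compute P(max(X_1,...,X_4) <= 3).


P(max <= 3) = P(all X_i <= 3) = (P(X_1 <= 3))^4
= (3/10)^4 = 81/10000

81/10000


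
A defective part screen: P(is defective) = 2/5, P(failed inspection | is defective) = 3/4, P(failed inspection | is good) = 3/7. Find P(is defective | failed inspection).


P(A) = P(A|B)P(B) + P(A|B')P(B') = 3/4*2/5 + 3/7*3/5 = 39/70
P(B|A) = P(A|B)P(B)/P(A) = (3/10)/(39/70) = 7/13

7/13


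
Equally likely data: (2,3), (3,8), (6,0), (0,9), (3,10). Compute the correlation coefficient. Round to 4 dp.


Cov(X,Y) = -4.8000, Var(X) = 3.7600, Var(Y) = 14.8000
rho = Cov/(sqrt(VarX)*sqrt(VarY)) = -0.6435

-0.6435


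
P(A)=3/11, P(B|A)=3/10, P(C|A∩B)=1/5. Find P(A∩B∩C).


P(A∩B∩C) = P(A) * P(B|A) * P(C|A∩B)
= 3/11 * 3/10 * 1/5
= 9/110 * 1/5 = 9/550

9/550


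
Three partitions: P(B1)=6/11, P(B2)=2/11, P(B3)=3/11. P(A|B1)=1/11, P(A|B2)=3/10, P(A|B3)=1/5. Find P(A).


P(A) = P(A|B1)P(B1) + P(A|B2)P(B2) + P(A|B3)P(B3)
= 1/11*6/11 + 3/10*2/11 + 1/5*3/11
= 6/121 + 3/55 + 3/55 = 96/605

96/605


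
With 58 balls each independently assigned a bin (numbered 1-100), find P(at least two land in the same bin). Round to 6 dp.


P(all different) = prod((100-i)/100 for i=0..57) = 0.000000
P(at least one match) = 1 - 0.000000 = 1.000000

1.000000


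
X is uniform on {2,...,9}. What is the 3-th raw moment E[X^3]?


E[X^3] = (1/8) * sum(x^3 for x=2..9)
= 2024/8 = 253

253


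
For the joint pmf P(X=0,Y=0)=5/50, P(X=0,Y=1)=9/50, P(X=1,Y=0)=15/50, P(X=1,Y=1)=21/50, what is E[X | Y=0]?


P(Y=0) = 20/50
E[X|Y=0] = (0*5 + 1*15)/20 = 15/20 = 3/4

3/4


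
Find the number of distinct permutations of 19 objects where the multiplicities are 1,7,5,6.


19! = 121645100408832000
Denominator: 1!=1 * 7!=5040 * 5!=120 * 6!=720
Coefficient = 121645100408832000 / 435456000 = 279351072

279351072


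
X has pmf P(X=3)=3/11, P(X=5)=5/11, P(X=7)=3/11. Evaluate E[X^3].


E[X^3] = sum(x^3 * P(x))
= 27*3/11 + 125*5/11 + 343*3/11
= 1735/11

1735/11


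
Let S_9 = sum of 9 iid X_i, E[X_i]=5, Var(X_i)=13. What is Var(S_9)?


By independence, Var(S_n) = n*Var(X_1) = 9*13 = 117

117


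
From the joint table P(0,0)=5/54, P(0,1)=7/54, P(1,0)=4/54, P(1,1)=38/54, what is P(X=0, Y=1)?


Read from table: P(X=0, Y=1) = 7/54

7/54


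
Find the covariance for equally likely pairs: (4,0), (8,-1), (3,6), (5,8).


E[X]=5, E[Y]=13/4, E[XY]=25/2
Cov(X,Y) = E[XY] - E[X]E[Y] = 25/2 - 5*13/4 = -15/4

-15/4


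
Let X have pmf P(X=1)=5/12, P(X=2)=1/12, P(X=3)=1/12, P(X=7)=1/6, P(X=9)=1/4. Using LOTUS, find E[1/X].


E[1/X] = sum(g(x)*P(x))
= 1*5/12 + 1/2*1/12 + 1/3*1/12 + 1/7*1/6 + 1/9*1/4
= 271/504

271/504


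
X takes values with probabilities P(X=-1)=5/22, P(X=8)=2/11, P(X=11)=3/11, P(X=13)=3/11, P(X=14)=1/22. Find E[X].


E[X] = sum(x * P(x))
= -1*5/22 + 8*2/11 + 11*3/11 + 13*3/11 + 14*1/22
= 185/22

185/22


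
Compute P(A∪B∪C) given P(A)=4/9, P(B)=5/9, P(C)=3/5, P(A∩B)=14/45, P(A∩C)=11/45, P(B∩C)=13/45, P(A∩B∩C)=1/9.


P(A∪B∪C) = P(A)+P(B)+P(C) - P(AB)-P(AC)-P(BC) + P(ABC)
= 4/9+5/9+3/5 - 14/45-11/45-13/45 + 1/9
= 13/15

13/15


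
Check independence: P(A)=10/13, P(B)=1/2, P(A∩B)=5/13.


P(A)*P(B) = 10/13*1/2 = 5/13
P(A∩B) = 5/13, which equals P(A)P(B), so independent

Yes, A and B are independent


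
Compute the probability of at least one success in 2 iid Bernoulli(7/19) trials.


P(at least one) = 1 - P(none)
P(none) = (1 - 7/19)^2 = (12/19)^2 = 144/361
P(at least one) = 1 - 144/361 = 217/361

217/361


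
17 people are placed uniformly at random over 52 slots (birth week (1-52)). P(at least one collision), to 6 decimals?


P(all different) = prod((52-i)/52 for i=0..16) = 0.052524
P(at least one match) = 1 - 0.052524 = 0.947476

0.947476


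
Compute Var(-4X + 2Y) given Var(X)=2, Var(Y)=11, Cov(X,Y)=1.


Var(-4X + 2Y) = (-4)^2*Var(X) + 2^2*Var(Y) + 2*(-4)*2*Cov(X,Y)
= 16*2 + 4*11 - 16*1
= 32 + 44 - 16 = 60

60


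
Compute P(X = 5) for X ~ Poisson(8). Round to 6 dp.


P(X=5) = e^(-8) * 8^5 / 5!
≈ 0.0003354626279 * 32768 / 120
≈ 0.091604

0.091604


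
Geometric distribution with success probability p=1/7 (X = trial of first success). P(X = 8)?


P(X=8) = (1-p)^7 * p = (6/7)^7 * 1/7
= 279936/823543 * 1/7 = 279936/5764801

279936/5764801


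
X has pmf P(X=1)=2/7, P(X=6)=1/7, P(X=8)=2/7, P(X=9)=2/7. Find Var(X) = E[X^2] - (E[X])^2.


E[X] = 6, E[X^2] = 328/7
Var(X) = E[X^2] - (E[X])^2 = 328/7 - (6)^2 = 76/7

76/7


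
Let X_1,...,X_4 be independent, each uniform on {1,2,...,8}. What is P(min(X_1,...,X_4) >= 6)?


P(min >= 6) = P(all X_i >= 6) = (P(X_1 >= 6))^4
= (3/8)^4 = 81/4096

81/4096


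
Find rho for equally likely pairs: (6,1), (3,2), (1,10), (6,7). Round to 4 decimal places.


Cov(X,Y) = -4.0000, Var(X) = 4.5000, Var(Y) = 13.5000
rho = Cov/(sqrt(VarX)*sqrt(VarY)) = -0.5132

-0.5132


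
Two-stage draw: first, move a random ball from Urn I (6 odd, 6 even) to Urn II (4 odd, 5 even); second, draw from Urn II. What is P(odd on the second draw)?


P(transfer odd) = 6/12 = 1/2; P(transfer even) = 1/2
If odd transferred: Urn II has 5 odd of 10, so P(odd|odd moved) = 1/2
If even transferred: Urn II has 4 odd of 10, so P(odd|even moved) = 2/5
By total probability: P(odd) = 1/2*1/2 + 1/2*2/5 = 9/20

9/20


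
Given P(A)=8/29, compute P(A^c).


P(A') = 1 - P(A) = 1 - 8/29 = 21/29

21/29


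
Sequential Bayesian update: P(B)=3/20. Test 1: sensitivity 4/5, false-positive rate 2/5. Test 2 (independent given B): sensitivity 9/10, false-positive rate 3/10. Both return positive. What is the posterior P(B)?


After test 1: P(+) = 4/5*3/20 + 2/5*17/20 = 23/50
P(B|+) = (3/25)/(23/50) = 6/23
After test 2 (use post1 as new prior): P(+) = 9/10*6/23 + 3/10*17/23 = 21/46
P(B|+,+) = (27/115)/(21/46) = 18/35

18/35


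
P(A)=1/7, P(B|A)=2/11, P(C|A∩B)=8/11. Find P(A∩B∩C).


P(A∩B∩C) = P(A) * P(B|A) * P(C|A∩B)
= 1/7 * 2/11 * 8/11
= 2/77 * 8/11 = 16/847

16/847


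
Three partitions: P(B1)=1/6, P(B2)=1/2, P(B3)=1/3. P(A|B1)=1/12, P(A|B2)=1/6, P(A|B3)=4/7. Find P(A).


P(A) = P(A|B1)P(B1) + P(A|B2)P(B2) + P(A|B3)P(B3)
= 1/12*1/6 + 1/6*1/2 + 4/7*1/3
= 1/72 + 1/12 + 4/21 = 145/504

145/504


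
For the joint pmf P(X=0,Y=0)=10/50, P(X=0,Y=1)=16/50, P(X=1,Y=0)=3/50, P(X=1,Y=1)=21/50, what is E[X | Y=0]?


P(Y=0) = 13/50
E[X|Y=0] = (0*10 + 1*3)/13 = 3/13

3/13


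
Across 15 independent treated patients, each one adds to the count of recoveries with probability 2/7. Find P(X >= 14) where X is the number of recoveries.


P(X>=14) = P(X=14) + P(X=15)
= 1228800/4747561509943 + 32768/4747561509943
= 180224/678223072849

180224/678223072849


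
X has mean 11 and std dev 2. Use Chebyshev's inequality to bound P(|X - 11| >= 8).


k = 8/2 = 4
Chebyshev: P(|X-mu| >= k*sigma) <= 1/k^2 = 1/4^2 = 1/16

1/16


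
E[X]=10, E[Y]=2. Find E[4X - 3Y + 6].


E[4X - 3Y + 6] = 4*E[X] - 3*E[Y] + 6
= (4)*(10) + (-3)*(2) + (6)
= 40 - 6 + 6 = 40

40


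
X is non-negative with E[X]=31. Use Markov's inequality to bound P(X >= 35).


Markov: P(X >= a) <= E[X]/a
P(X >= 35) <= 31/35

31/35


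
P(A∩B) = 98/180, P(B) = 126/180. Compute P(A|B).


P(A|B) = P(A∩B)/P(B) = (98/180)/(126/180) = 98/126 = 7/9

7/9


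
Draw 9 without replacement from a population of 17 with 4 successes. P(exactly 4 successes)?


P(X=4) = C(4,4)*C(13,5) / C(17,9)
= 1*1287 / 24310
= 1287/24310 = 9/170

9/170


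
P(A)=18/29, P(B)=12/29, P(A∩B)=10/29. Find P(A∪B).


P(A∪B) = P(A) + P(B) - P(A∩B)
= 18/29 + 12/29 - 10/29 = 20/29

20/29


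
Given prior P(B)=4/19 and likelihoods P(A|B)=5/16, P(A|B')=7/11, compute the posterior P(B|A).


P(A) = P(A|B)P(B) + P(A|B')P(B') = 5/16*4/19 + 7/11*15/19 = 25/44
P(B|A) = P(A|B)P(B)/P(A) = (5/76)/(25/44) = 11/95

11/95


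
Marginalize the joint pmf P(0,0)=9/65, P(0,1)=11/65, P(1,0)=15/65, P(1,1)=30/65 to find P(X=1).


P(X=1) = P(1,0)+P(1,1) = 15/65 + 30/65 = 45/65 = 9/13

9/13


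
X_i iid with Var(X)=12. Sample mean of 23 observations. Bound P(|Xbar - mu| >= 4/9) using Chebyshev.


Var(Xbar) = Var(X)/n = 12/23
Chebyshev: P(|Xbar-mu| >= 4/9) <= Var(Xbar)/(4/9)^2 = (12/23)/(16/81) = 243/92
Bound exceeds 1, so trivial bound: 1

1


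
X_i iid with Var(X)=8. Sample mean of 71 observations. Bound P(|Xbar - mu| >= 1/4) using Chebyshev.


Var(Xbar) = Var(X)/n = 8/71
Chebyshev: P(|Xbar-mu| >= 1/4) <= Var(Xbar)/(1/4)^2 = (8/71)/(1/16) = 128/71
Bound exceeds 1, so trivial bound: 1

1


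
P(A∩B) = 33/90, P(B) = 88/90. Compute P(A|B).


P(A|B) = P(A∩B)/P(B) = (33/90)/(88/90) = 33/88 = 3/8

3/8


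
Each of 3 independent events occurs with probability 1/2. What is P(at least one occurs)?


P(at least one) = 1 - P(none)
P(none) = (1 - 1/2)^3 = (1/2)^3 = 1/8
P(at least one) = 1 - 1/8 = 7/8

7/8


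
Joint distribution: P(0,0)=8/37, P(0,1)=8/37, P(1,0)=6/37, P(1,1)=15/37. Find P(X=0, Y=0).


Read from table: P(X=0, Y=0) = 8/37

8/37


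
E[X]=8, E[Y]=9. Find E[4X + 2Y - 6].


E[4X + 2Y - 6] = 4*E[X] + 2*E[Y] - 6
= (4)*(8) + (2)*(9) + (-6)
= 32 + 18 - 6 = 44

44


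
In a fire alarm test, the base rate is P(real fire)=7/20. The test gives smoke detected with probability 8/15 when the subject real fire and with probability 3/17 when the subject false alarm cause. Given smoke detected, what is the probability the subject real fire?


P(A) = P(A|B)P(B) + P(A|B')P(B') = 8/15*7/20 + 3/17*13/20 = 1537/5100
P(B|A) = P(A|B)P(B)/P(A) = (14/75)/(1537/5100) = 952/1537

952/1537


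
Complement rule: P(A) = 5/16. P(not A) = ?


P(A') = 1 - P(A) = 1 - 5/16 = 11/16

11/16


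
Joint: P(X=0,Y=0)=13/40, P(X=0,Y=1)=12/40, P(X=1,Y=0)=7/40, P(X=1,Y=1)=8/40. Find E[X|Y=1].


P(Y=1) = 20/40
E[X|Y=1] = (0*12 + 1*8)/20 = 8/20 = 2/5

2/5


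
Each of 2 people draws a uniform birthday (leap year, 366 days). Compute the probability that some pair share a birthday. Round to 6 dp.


P(all different) = prod((366-i)/366 for i=0..1) = 0.997268
P(at least one match) = 1 - 0.997268 = 0.002732

0.002732


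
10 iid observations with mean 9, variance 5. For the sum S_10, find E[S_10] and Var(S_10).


E[S_n] = n*mu = 10*9 = 90
Var(S_n) = n*sigma^2 = 10*5 = 50

E[S_10]=90, Var(S_10)=50
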